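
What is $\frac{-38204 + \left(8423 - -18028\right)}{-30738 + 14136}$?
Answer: $\frac{11753}{16602} \approx 0.70793$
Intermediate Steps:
$\frac{-38204 + \left(8423 - -18028\right)}{-30738 + 14136} = \frac{-38204 + \left(8423 + 18028\right)}{-16602} = \left(-38204 + 26451\right) \left(- \frac{1}{16602}\right) = \left(-11753\right) \left(- \frac{1}{16602}\right) = \frac{11753}{16602}$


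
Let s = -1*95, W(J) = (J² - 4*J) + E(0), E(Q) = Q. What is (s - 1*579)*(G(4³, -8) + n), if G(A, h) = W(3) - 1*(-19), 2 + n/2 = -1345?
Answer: 1804972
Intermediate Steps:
n = -2694 (n = -4 + 2*(-1345) = -4 - 2690 = -2694)
W(J) = J² - 4*J (W(J) = (J² - 4*J) + 0 = J² - 4*J)
s = -95
G(A, h) = 16 (G(A, h) = 3*(-4 + 3) - 1*(-19) = 3*(-1) + 19 = -3 + 19 = 16)
(s - 1*579)*(G(4³, -8) + n) = (-95 - 1*579)*(16 - 2694) = (-95 - 579)*(-2678) = -674*(-2678) = 1804972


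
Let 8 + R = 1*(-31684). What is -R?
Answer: 31692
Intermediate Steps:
R = -31692 (R = -8 + 1*(-31684) = -8 - 31684 = -31692)
-R = -1*(-31692) = 31692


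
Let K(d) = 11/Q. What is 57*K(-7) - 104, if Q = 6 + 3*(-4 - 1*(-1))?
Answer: -313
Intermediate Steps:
Q = -3 (Q = 6 + 3*(-4 + 1) = 6 + 3*(-3) = 6 - 9 = -3)
K(d) = -11/3 (K(d) = 11/(-3) = 11*(-1/3) = -11/3)
57*K(-7) - 104 = 57*(-11/3) - 104 = -209 - 104 = -313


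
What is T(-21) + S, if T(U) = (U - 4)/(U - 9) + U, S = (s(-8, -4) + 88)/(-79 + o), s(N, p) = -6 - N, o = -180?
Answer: -31879/1554 ≈ -20.514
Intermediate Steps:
S = -90/259 (S = ((-6 - 1*(-8)) + 88)/(-79 - 180) = ((-6 + 8) + 88)/(-259) = (2 + 88)*(-1/259) = 90*(-1/259) = -90/259 ≈ -0.34749)
T(U) = U + (-4 + U)/(-9 + U) (T(U) = (-4 + U)/(-9 + U) + U = U + (-4 + U)/(-9 + U))
T(-21) + S = (-4 + (-21)² - 8*(-21))/(-9 - 21) - 90/259 = (-4 + 441 + 168)/(-30) - 90/259 = -1/30*605 - 90/259 = -121/6 - 90/259 = -31879/1554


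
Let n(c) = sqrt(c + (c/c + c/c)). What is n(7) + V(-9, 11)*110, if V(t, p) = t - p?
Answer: -2197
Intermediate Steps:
n(c) = sqrt(2 + c) (n(c) = sqrt(c + (1 + 1)) = sqrt(c + 2) = sqrt(2 + c))
n(7) + V(-9, 11)*110 = sqrt(2 + 7) + (-9 - 1*11)*110 = sqrt(9) + (-9 - 11)*110 = 3 - 20*110 = 3 - 2200 = -2197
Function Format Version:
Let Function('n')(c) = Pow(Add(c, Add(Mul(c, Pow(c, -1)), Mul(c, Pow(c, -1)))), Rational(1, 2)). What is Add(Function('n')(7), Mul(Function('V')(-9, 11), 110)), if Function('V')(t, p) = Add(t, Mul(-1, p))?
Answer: -2197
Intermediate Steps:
Function('n')(c) = Pow(Add(2, c), Rational(1, 2)) (Function('n')(c) = Pow(Add(c, Add(1, 1)), Rational(1, 2)) = Pow(Add(c, 2), Rational(1, 2)) = Pow(Add(2, c), Rational(1, 2)))
Add(Function('n')(7), Mul(Function('V')(-9, 11), 110)) = Add(Pow(Add(2, 7), Rational(1, 2)), Mul(Add(-9, Mul(-1, 11)), 110)) = Add(Pow(9, Rational(1, 2)), Mul(Add(-9, -11), 110)) = Add(3, Mul(-20, 110)) = Add(3, -2200) = -2197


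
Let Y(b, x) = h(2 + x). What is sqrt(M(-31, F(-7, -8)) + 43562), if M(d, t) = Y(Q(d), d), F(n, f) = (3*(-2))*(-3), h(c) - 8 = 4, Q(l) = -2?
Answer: sqrt(43574) ≈ 208.74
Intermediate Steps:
h(c) = 12 (h(c) = 8 + 4 = 12)
F(n, f) = 18 (F(n, f) = -6*(-3) = 18)
Y(b, x) = 12
M(d, t) = 12
sqrt(M(-31, F(-7, -8)) + 43562) = sqrt(12 + 43562) = sqrt(43574)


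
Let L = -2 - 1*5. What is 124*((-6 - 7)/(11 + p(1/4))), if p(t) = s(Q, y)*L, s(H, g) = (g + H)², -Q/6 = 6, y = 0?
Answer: 124/697 ≈ 0.17791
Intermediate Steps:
Q = -36 (Q = -6*6 = -36)
L = -7 (L = -2 - 5 = -7)
s(H, g) = (H + g)²
p(t) = -9072 (p(t) = (-36 + 0)²*(-7) = (-36)²*(-7) = 1296*(-7) = -9072)
124*((-6 - 7)/(11 + p(1/4))) = 124*((-6 - 7)/(11 - 9072)) = 124*(-13/(-9061)) = 124*(-13*(-1/9061)) = 124*(1/697) = 124/697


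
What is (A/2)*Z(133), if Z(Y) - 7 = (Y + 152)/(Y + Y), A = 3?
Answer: 339/28 ≈ 12.107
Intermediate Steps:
Z(Y) = 7 + (152 + Y)/(2*Y) (Z(Y) = 7 + (Y + 152)/(Y + Y) = 7 + (152 + Y)/((2*Y)) = 7 + (152 + Y)*(1/(2*Y)) = 7 + (152 + Y)/(2*Y))
(A/2)*Z(133) = (3/2)*(15/2 + 76/133) = (3*(½))*(15/2 + 76*(1/133)) = 3*(15/2 + 4/7)/2 = (3/2)*(113/14) = 339/28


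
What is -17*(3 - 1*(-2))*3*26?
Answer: -6630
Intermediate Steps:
-17*(3 - 1*(-2))*3*26 = -17*(3 + 2)*3*26 = -85*3*26 = -17*15*26 = -255*26 = -6630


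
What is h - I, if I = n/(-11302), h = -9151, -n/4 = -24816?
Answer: -51662669/5651 ≈ -9142.2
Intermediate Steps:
n = 99264 (n = -4*(-24816) = 99264)
I = -49632/5651 (I = 99264/(-11302) = 99264*(-1/11302) = -49632/5651 ≈ -8.7829)
h - I = -9151 - 1*(-49632/5651) = -9151 + 49632/5651 = -51662669/5651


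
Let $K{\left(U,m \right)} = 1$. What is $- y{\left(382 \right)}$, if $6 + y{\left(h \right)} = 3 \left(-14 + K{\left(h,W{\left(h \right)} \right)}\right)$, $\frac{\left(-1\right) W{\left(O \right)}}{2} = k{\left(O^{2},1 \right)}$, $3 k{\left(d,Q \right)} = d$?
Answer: $45$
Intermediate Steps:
$k{\left(d,Q \right)} = \frac{d}{3}$
$W{\left(O \right)} = - \frac{2 O^{2}}{3}$ ($W{\left(O \right)} = - 2 \frac{O^{2}}{3} = - \frac{2 O^{2}}{3}$)
$y{\left(h \right)} = -45$ ($y{\left(h \right)} = -6 + 3 \left(-14 + 1\right) = -6 + 3 \left(-13\right) = -6 - 39 = -45$)
$- y{\left(382 \right)} = \left(-1\right) \left(-45\right) = 45$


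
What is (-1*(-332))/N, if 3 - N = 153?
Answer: -166/75 ≈ -2.2133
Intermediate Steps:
N = -150 (N = 3 - 1*153 = 3 - 153 = -150)
(-1*(-332))/N = -1*(-332)/(-150) = 332*(-1/150) = -166/75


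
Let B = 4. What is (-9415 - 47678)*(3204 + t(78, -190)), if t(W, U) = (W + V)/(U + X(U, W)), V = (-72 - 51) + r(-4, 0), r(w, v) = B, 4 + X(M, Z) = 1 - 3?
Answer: -35855831325/196 ≈ -1.8294e+8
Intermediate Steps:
X(M, Z) = -6 (X(M, Z) = -4 + (1 - 3) = -4 - 2 = -6)
r(w, v) = 4
V = -119 (V = (-72 - 51) + 4 = -123 + 4 = -119)
t(W, U) = (-119 + W)/(-6 + U) (t(W, U) = (W - 119)/(U - 6) = (-119 + W)/(-6 + U))
(-9415 - 47678)*(3204 + t(78, -190)) = (-9415 - 47678)*(3204 + (-119 + 78)/(-6 - 190)) = -57093*(3204 - 41/(-196)) = -57093*(3204 - 1/196*(-41)) = -57093*(3204 + 41/196) = -57093*628025/196 = -35855831325/196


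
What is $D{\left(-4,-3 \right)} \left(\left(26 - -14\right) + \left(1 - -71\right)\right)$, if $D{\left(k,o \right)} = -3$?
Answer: $-336$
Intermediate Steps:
$D{\left(-4,-3 \right)} \left(\left(26 - -14\right) + \left(1 - -71\right)\right) = - 3 \left(\left(26 - -14\right) + \left(1 - -71\right)\right) = - 3 \left(\left(26 + 14\right) + \left(1 + 71\right)\right) = - 3 \left(40 + 72\right) = \left(-3\right) 112 = -336$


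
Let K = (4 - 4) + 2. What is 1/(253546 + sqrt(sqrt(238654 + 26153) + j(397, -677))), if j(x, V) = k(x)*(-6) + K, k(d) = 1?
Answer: 1/(253546 + sqrt(-4 + 3*sqrt(29423))) ≈ 3.9437e-6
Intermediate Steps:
K = 2 (K = 0 + 2 = 2)
j(x, V) = -4 (j(x, V) = 1*(-6) + 2 = -6 + 2 = -4)
1/(253546 + sqrt(sqrt(238654 + 26153) + j(397, -677))) = 1/(253546 + sqrt(sqrt(238654 + 26153) - 4)) = 1/(253546 + sqrt(sqrt(264807) - 4)) = 1/(253546 + sqrt(3*sqrt(29423) - 4)) = 1/(253546 + sqrt(-4 + 3*sqrt(29423)))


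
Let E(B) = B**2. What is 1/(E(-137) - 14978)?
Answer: 1/3791 ≈ 0.00026378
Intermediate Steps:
1/(E(-137) - 14978) = 1/((-137)**2 - 14978) = 1/(18769 - 14978) = 1/3791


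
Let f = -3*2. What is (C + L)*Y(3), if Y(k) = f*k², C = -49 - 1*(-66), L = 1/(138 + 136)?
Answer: -125793/137 ≈ -918.20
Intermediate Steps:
f = -6
L = 1/274 ≈ 0.0036496
C = 17 (C = -49 + 66 = 17)
Y(k) = -6*k²
(C + L)*Y(3) = (17 + 1/274)*(-6*3²) = 4659*(-6*9)/274 = (4659/274)*(-54) = -125793/137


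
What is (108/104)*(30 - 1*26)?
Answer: 54/13 ≈ 4.1538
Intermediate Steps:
(108/104)*(30 - 1*26) = (108*(1/104))*(30 - 26) = (27/26)*4 = 54/13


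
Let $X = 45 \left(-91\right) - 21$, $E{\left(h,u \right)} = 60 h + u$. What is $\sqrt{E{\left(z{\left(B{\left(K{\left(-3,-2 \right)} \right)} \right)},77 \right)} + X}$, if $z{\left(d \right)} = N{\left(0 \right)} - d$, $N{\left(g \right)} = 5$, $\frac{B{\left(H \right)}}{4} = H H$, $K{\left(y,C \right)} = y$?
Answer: $i \sqrt{5899} \approx 76.805 i$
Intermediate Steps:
$B{\left(H \right)} = 4 H^{2}$ ($B{\left(H \right)} = 4 H H = 4 H^{2}$)
$z{\left(d \right)} = 5 - d$
$E{\left(h,u \right)} = u + 60 h$
$X = -4116$ ($X = -4095 - 21 = -4116$)
$\sqrt{E{\left(z{\left(B{\left(K{\left(-3,-2 \right)} \right)} \right)},77 \right)} + X} = \sqrt{\left(77 + 60 \left(5 - 4 \left(-3\right)^{2}\right)\right) - 4116} = \sqrt{\left(77 + 60 \left(5 - 4 \cdot 9\right)\right) - 4116} = \sqrt{\left(77 + 60 \left(5 - 36\right)\right) - 4116} = \sqrt{\left(77 + 60 \left(-31\right)\right) - 4116} = \sqrt{\left(77 - 1860\right) - 4116} = \sqrt{-1783 - 4116} = \sqrt{-5899} = i \sqrt{5899}$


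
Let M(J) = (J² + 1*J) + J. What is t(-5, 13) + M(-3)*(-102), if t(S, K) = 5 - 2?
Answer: -303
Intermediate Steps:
t(S, K) = 3
M(J) = J² + 2*J (M(J) = (J² + J) + J = (J + J²) + J = J² + 2*J)
t(-5, 13) + M(-3)*(-102) = 3 - 3*(2 - 3)*(-102) = 3 - 3*(-1)*(-102) = 3 + 3*(-102) = 3 - 306 = -303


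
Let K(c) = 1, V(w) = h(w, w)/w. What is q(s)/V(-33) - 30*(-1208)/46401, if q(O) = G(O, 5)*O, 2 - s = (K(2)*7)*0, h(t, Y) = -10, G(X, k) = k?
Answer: 522491/15467 ≈ 33.781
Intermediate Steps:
V(w) = -10/w
s = 2 (s = 2 - 1*7*0 = 2 - 7*0 = 2 - 1*0 = 2 + 0 = 2)
q(O) = 5*O
q(s)/V(-33) - 30*(-1208)/46401 = (5*2)/((-10/(-33))) - 30*(-1208)/46401 = 10/((-10*(-1/33))) + 36240*(1/46401) = 10/(10/33) + 12080/15467 = 10*(33/10) + 12080/15467 = 33 + 12080/15467 = 522491/15467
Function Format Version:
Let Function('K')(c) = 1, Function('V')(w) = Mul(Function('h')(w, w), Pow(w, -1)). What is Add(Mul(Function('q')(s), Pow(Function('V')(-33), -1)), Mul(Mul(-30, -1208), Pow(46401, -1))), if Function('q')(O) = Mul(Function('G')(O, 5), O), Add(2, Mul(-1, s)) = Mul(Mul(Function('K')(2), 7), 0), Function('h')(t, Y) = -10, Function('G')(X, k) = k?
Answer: Rational(522491, 15467) ≈ 33.781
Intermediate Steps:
Function('V')(w) = Mul(-10, Pow(w, -1))
s = 2 (s = Add(2, Mul(-1, Mul(Mul(1, 7), 0))) = Add(2, Mul(-1, Mul(7, 0))) = Add(2, Mul(-1, 0)) = Add(2, 0) = 2)
Function('q')(O) = Mul(5, O)
Add(Mul(Function('q')(s), Pow(Function('V')(-33), -1)), Mul(Mul(-30, -1208), Pow(46401, -1))) = Add(Mul(Mul(5, 2), Pow(Mul(-10, Pow(-33, -1)), -1)), Mul(Mul(-30, -1208), Pow(46401, -1))) = Add(Mul(10, Pow(Mul(-10, Rational(-1, 33)), -1)), Mul(36240, Rational(1, 46401))) = Add(Mul(10, Pow(Rational(10, 33), -1)), Rational(12080, 15467)) = Add(Mul(10, Rational(33, 10)), Rational(12080, 15467)) = Add(33, Rational(12080, 15467)) = Rational(522491, 15467)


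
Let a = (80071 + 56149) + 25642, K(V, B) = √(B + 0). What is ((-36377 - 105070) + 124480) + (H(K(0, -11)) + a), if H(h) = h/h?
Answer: 144896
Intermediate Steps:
K(V, B) = √B
a = 161862 (a = 136220 + 25642 = 161862)
H(h) = 1
((-36377 - 105070) + 124480) + (H(K(0, -11)) + a) = ((-36377 - 105070) + 124480) + (1 + 161862) = (-141447 + 124480) + 161863 = -16967 + 161863 = 144896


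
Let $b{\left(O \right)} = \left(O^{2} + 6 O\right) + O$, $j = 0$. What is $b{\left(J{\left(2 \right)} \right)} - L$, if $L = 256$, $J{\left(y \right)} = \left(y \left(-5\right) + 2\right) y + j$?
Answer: $-112$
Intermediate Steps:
$J{\left(y \right)} = y \left(2 - 5 y\right)$ ($J{\left(y \right)} = \left(y \left(-5\right) + 2\right) y + 0 = \left(- 5 y + 2\right) y + 0 = \left(2 - 5 y\right) y + 0 = y \left(2 - 5 y\right) + 0 = y \left(2 - 5 y\right)$)
$b{\left(O \right)} = O^{2} + 7 O$
$b{\left(J{\left(2 \right)} \right)} - L = 2 \left(2 - 10\right) \left(7 + 2 \left(2 - 10\right)\right) - 256 = 2 \left(-8\right) \left(7 + 2 \left(-8\right)\right) - 256 = - 16 \left(7 - 16\right) - 256 = \left(-16\right) \left(-9\right) - 256 = 144 - 256 = -112$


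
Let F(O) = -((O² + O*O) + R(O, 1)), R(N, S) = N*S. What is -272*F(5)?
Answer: 14960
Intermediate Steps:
F(O) = -O - 2*O² (F(O) = -((O² + O*O) + O*1) = -((O² + O²) + O) = -(2*O² + O) = -(O + 2*O²) = -O - 2*O²)
-272*F(5) = -1360*(-1 - 2*5) = -1360*(-1 - 10) = -1360*(-11) = -272*(-55) = 14960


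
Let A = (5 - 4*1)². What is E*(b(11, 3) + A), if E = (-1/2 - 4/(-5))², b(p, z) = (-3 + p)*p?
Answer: 801/100 ≈ 8.0100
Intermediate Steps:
b(p, z) = p*(-3 + p)
A = 1 (A = (5 - 4)² = 1² = 1)
E = 9/100 (E = (-1*½ - 4*(-⅕))² = (-½ + ⅘)² = (3/10)² = 9/100 ≈ 0.090000)
E*(b(11, 3) + A) = 9*(11*(-3 + 11) + 1)/100 = 9*(11*8 + 1)/100 = 9*(88 + 1)/100 = (9/100)*89 = 801/100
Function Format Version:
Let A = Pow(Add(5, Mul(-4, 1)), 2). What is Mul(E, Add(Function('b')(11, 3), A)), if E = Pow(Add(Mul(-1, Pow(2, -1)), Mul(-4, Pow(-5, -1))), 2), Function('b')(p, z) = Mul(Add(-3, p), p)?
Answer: Rational(801, 100) ≈ 8.0100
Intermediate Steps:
Function('b')(p, z) = Mul(p, Add(-3, p))
A = 1 (A = Pow(Add(5, -4), 2) = Pow(1, 2) = 1)
E = Rational(9, 100) (E = Pow(Add(Mul(-1, Rational(1, 2)), Mul(-4, Rational(-1, 5))), 2) = Pow(Add(Rational(-1, 2), Rational(4, 5)), 2) = Pow(Rational(3, 10), 2) = Rational(9, 100) ≈ 0.090000)
Mul(E, Add(Function('b')(11, 3), A)) = Mul(Rational(9, 100), Add(Mul(11, Add(-3, 11)), 1)) = Mul(Rational(9, 100), Add(Mul(11, 8), 1)) = Mul(Rational(9, 100), Add(88, 1)) = Mul(Rational(9, 100), 89) = Rational(801, 100)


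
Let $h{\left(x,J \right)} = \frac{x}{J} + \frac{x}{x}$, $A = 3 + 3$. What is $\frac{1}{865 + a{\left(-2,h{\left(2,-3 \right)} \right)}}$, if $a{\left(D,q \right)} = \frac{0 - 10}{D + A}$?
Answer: $\frac{2}{1725} \approx 0.0011594$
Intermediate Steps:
$A = 6$
$h{\left(x,J \right)} = 1 + \frac{x}{J}$ ($h{\left(x,J \right)} = \frac{x}{J} + 1 = 1 + \frac{x}{J}$)
$a{\left(D,q \right)} = - \frac{10}{6 + D}$ ($a{\left(D,q \right)} = \frac{0 - 10}{D + 6} = - \frac{10}{6 + D}$)
$\frac{1}{865 + a{\left(-2,h{\left(2,-3 \right)} \right)}} = \frac{1}{865 - \frac{10}{6 - 2}} = \frac{1}{865 - \frac{10}{4}} = \frac{1}{865 - \frac{5}{2}} = \frac{1}{\frac{1725}{2}} = \frac{2}{1725}$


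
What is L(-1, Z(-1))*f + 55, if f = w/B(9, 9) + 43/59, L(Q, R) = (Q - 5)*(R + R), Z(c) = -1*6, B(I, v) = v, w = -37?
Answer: -11123/59 ≈ -188.53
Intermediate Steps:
Z(c) = -6
L(Q, R) = 2*R*(-5 + Q) (L(Q, R) = (-5 + Q)*(2*R) = 2*R*(-5 + Q))
f = -1796/531 (f = -37/9 + 43/59 = -1796/531 ≈ -3.3823)
L(-1, Z(-1))*f + 55 = (2*(-6)*(-5 - 1))*(-1796/531) + 55 = (2*(-6)*(-6))*(-1796/531) + 55 = 72*(-1796/531) + 55 = -14368/59 + 55 = -11123/59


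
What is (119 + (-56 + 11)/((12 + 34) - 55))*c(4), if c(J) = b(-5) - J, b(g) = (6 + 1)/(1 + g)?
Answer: -713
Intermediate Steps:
b(g) = 7/(1 + g)
c(J) = -7/4 - J (c(J) = 7/(1 - 5) - J = 7/(-4) - J = 7*(-¼) - J = -7/4 - J)
(119 + (-56 + 11)/((12 + 34) - 55))*c(4) = (119 + (-56 + 11)/((12 + 34) - 55))*(-7/4 - 1*4) = (119 - 45/(46 - 55))*(-7/4 - 4) = (119 - 45/(-9))*(-23/4) = (119 - 45*(-⅑))*(-23/4) = (119 + 5)*(-23/4) = 124*(-23/4) = -713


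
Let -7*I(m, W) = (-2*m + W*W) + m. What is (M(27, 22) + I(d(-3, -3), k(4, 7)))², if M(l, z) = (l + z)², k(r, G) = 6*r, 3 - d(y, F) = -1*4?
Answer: 263672644/49 ≈ 5.3811e+6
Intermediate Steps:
d(y, F) = 7 (d(y, F) = 3 - (-1)*4 = 3 - 1*(-4) = 3 + 4 = 7)
I(m, W) = -W²/7 + m/7 (I(m, W) = -((-2*m + W*W) + m)/7 = -((-2*m + W²) + m)/7 = -((W² - 2*m) + m)/7 = -(W² - m)/7 = -W²/7 + m/7)
(M(27, 22) + I(d(-3, -3), k(4, 7)))² = ((27 + 22)² + (-(6*4)²/7 + (⅐)*7))² = (49² + (-⅐*24² + 1))² = (2401 + (-⅐*576 + 1))² = (2401 + (-576/7 + 1))² = (2401 - 569/7)² = (16238/7)² = 263672644/49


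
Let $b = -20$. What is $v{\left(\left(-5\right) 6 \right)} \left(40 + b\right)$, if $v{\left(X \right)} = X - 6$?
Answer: $-720$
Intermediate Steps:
$v{\left(X \right)} = -6 + X$ ($v{\left(X \right)} = X - 6 = -6 + X$)
$v{\left(\left(-5\right) 6 \right)} \left(40 + b\right) = \left(-6 - 30\right) \left(40 - 20\right) = \left(-6 - 30\right) 20 = \left(-36\right) 20 = -720$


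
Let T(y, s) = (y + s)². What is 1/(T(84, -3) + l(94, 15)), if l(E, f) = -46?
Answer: 1/6515 ≈ 0.00015349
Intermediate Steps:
T(y, s) = (s + y)²
1/(T(84, -3) + l(94, 15)) = 1/((-3 + 84)² - 46) = 1/(81² - 46) = 1/(6561 - 46) = 1/6515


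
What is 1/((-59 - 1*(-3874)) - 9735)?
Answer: -1/5920 ≈ -0.00016892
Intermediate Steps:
1/((-59 - 1*(-3874)) - 9735) = 1/((-59 + 3874) - 9735) = 1/(3815 - 9735) = 1/(-5920) = -1/5920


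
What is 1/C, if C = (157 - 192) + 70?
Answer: 1/35 ≈ 0.028571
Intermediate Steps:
C = 35 (C = -35 + 70 = 35)
1/C = 1/35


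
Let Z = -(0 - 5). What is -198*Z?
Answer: -990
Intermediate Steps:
Z = 5 (Z = -1*(-5) = 5)
-198*Z = -198*5 = -990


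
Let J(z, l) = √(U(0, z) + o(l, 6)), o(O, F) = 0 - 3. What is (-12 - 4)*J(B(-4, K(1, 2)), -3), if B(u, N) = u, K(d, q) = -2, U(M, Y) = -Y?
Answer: -16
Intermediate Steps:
o(O, F) = -3
J(z, l) = √(-3 - z) (J(z, l) = √(-z - 3) = √(-3 - z))
(-12 - 4)*J(B(-4, K(1, 2)), -3) = (-12 - 4)*√(-3 - 1*(-4)) = -16*√(-3 + 4) = -16*√1 = -16*1 = -16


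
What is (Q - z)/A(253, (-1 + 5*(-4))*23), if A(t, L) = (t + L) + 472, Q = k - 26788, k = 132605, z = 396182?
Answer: -290365/242 ≈ -1199.9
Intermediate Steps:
Q = 105817 (Q = 132605 - 26788 = 105817)
A(t, L) = 472 + L + t (A(t, L) = (L + t) + 472 = 472 + L + t)
(Q - z)/A(253, (-1 + 5*(-4))*23) = (105817 - 1*396182)/(472 + (-1 + 5*(-4))*23 + 253) = (105817 - 396182)/(472 + (-1 - 20)*23 + 253) = -290365/(472 - 21*23 + 253) = -290365/(472 - 483 + 253) = -290365/242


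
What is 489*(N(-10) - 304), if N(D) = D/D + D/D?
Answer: -147678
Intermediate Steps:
N(D) = 2 (N(D) = 1 + 1 = 2)
489*(N(-10) - 304) = 489*(2 - 304) = 489*(-302) = -147678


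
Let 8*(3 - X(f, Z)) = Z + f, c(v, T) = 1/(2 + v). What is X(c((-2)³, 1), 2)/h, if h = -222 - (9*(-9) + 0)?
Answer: -133/6768 ≈ -0.019651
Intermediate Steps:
X(f, Z) = 3 - Z/8 - f/8 (X(f, Z) = 3 - (Z + f)/8 = 3 + (-Z/8 - f/8) = 3 - Z/8 - f/8)
h = -141 (h = -222 - (-81 + 0) = -222 - 1*(-81) = -222 + 81 = -141)
X(c((-2)³, 1), 2)/h = (3 - ⅛*2 - 1/(8*(2 + (-2)³)))/(-141) = (3 - ¼ - 1/(8*(2 - 8)))*(-1/141) = (3 - ¼ - ⅛/(-6))*(-1/141) = (3 - ¼ - ⅛*(-⅙))*(-1/141) = (3 - ¼ + 1/48)*(-1/141) = (133/48)*(-1/141) = -133/6768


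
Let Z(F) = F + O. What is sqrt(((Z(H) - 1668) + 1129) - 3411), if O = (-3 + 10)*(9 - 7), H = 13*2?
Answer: I*sqrt(3910) ≈ 62.53*I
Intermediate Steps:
H = 26
O = 14 (O = 7*2 = 14)
Z(F) = 14 + F (Z(F) = F + 14 = 14 + F)
sqrt(((Z(H) - 1668) + 1129) - 3411) = sqrt((((14 + 26) - 1668) + 1129) - 3411) = sqrt(((40 - 1668) + 1129) - 3411) = sqrt((-1628 + 1129) - 3411) = sqrt(-499 - 3411) = sqrt(-3910) = I*sqrt(3910)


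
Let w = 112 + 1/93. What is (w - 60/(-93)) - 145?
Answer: -3008/93 ≈ -32.344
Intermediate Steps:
w = 10417/93 (w = 112 + 1/93 = 10417/93 ≈ 112.01)
(w - 60/(-93)) - 145 = (10417/93 - 60/(-93)) - 145 = (10417/93 - 60*(-1/93)) - 145 = (10417/93 + 20/31) - 145 = 10477/93 - 145 = -3008/93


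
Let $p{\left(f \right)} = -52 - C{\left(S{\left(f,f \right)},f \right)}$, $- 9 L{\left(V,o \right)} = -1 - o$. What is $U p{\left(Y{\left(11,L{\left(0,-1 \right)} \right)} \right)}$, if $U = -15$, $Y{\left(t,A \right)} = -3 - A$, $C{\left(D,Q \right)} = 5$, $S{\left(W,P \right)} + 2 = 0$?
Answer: $855$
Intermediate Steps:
$S{\left(W,P \right)} = -2$ ($S{\left(W,P \right)} = -2 + 0 = -2$)
$L{\left(V,o \right)} = \frac{1}{9} + \frac{o}{9}$ ($L{\left(V,o \right)} = - \frac{-1 - o}{9} = \frac{1}{9} + \frac{o}{9}$)
$p{\left(f \right)} = -57$ ($p{\left(f \right)} = -52 - 5 = -57$)
$U p{\left(Y{\left(11,L{\left(0,-1 \right)} \right)} \right)} = \left(-15\right) \left(-57\right) = 855$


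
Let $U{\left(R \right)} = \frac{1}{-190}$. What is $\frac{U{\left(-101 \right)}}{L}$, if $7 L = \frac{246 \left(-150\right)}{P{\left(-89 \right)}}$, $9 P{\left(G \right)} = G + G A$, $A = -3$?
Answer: $\frac{623}{31549500} \approx 1.9747 \cdot 10^{-5}$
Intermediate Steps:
$U{\left(R \right)} = - \frac{1}{190}$
$P{\left(G \right)} = - \frac{2 G}{9}$ ($P{\left(G \right)} = \frac{G + G \left(-3\right)}{9} = \frac{G - 3 G}{9} = \frac{\left(-2\right) G}{9} = - \frac{2 G}{9}$)
$L = - \frac{166050}{623}$ ($L = \frac{246 \left(-150\right) \frac{1}{\left(- \frac{2}{9}\right) \left(-89\right)}}{7} = \frac{\left(-36900\right) \frac{1}{\frac{178}{9}}}{7} = \frac{\left(-36900\right) \frac{9}{178}}{7} = \frac{1}{7} \left(- \frac{166050}{89}\right) = - \frac{166050}{623} \approx -266.53$)
$\frac{U{\left(-101 \right)}}{L} = - \frac{1}{190 \left(- \frac{166050}{623}\right)} = \left(- \frac{1}{190}\right) \left(- \frac{623}{166050}\right) = \frac{623}{31549500}$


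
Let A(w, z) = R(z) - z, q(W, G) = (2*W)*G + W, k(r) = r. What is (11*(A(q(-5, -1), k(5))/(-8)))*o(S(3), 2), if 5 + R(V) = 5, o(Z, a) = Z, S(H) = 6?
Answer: 165/4 ≈ 41.250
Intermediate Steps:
R(V) = 0 (R(V) = -5 + 5 = 0)
q(W, G) = W + 2*G*W (q(W, G) = 2*G*W + W = W + 2*G*W)
A(w, z) = -z (A(w, z) = 0 - z = -z)
(11*(A(q(-5, -1), k(5))/(-8)))*o(S(3), 2) = (11*(-1*5/(-8)))*6 = (11*(-5*(-⅛)))*6 = (11*(5/8))*6 = (55/8)*6 = 165/4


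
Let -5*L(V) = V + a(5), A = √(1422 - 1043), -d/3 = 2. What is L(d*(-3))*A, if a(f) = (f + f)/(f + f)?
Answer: -19*√379/5 ≈ -73.978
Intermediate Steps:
d = -6 (d = -3*2 = -6)
a(f) = 1 (a(f) = (2*f)/((2*f)) = (2*f)*(1/(2*f)) = 1)
A = √379 ≈ 19.468
L(V) = -⅕ - V/5 (L(V) = -(V + 1)/5 = -(1 + V)/5 = -⅕ - V/5)
L(d*(-3))*A = (-⅕ - (-6)*(-3)/5)*√379 = (-⅕ - ⅕*18)*√379 = (-⅕ - 18/5)*√379 = -19*√379/5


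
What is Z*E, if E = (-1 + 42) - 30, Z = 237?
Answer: 2607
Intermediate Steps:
E = 11 (E = 41 - 30 = 11)
Z*E = 237*11 = 2607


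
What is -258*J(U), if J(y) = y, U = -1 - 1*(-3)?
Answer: -516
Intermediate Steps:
U = 2 (U = -1 + 3 = 2)
-258*J(U) = -258*2 = -516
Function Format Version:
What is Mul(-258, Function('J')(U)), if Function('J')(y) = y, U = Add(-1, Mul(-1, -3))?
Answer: -516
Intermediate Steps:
U = 2 (U = Add(-1, 3) = 2)
Mul(-258, Function('J')(U)) = Mul(-258, 2) = -516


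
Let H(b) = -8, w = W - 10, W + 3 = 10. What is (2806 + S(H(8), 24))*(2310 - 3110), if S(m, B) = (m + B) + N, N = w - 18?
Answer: -2240800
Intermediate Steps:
W = 7 (W = -3 + 10 = 7)
w = -3 (w = 7 - 10 = -3)
N = -21 (N = -3 - 18 = -21)
S(m, B) = -21 + B + m (S(m, B) = (m + B) - 21 = (B + m) - 21 = -21 + B + m)
(2806 + S(H(8), 24))*(2310 - 3110) = (2806 + (-21 + 24 - 8))*(2310 - 3110) = (2806 - 5)*(-800) = 2801*(-800) = -2240800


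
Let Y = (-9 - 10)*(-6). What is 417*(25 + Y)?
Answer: 57963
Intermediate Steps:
Y = 114 (Y = -19*(-6) = 114)
417*(25 + Y) = 417*(25 + 114) = 417*139 = 57963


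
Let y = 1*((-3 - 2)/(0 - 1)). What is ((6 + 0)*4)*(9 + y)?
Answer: 336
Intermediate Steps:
y = 5 (y = 1*(-5/(-1)) = 1*(-5*(-1)) = 1*5 = 5)
((6 + 0)*4)*(9 + y) = ((6 + 0)*4)*(9 + 5) = (6*4)*14 = 24*14 = 336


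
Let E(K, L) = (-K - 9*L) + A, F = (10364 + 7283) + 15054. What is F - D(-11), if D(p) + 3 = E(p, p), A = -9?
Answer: 32603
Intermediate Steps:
F = 32701 (F = 17647 + 15054 = 32701)
E(K, L) = -9 - K - 9*L (E(K, L) = (-K - 9*L) - 9 = -9 - K - 9*L)
D(p) = -12 - 10*p (D(p) = -3 + (-9 - p - 9*p) = -3 + (-9 - 10*p) = -12 - 10*p)
F - D(-11) = 32701 - (-12 - 10*(-11)) = 32701 - (-12 + 110) = 32701 - 1*98 = 32701 - 98 = 32603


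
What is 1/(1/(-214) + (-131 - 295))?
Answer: -214/91165 ≈ -0.0023474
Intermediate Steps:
1/(1/(-214) + (-131 - 295)) = 1/(-1/214 - 426) = 1/(-91165/214) = -214/91165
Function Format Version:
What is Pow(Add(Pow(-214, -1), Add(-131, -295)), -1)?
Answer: Rational(-214, 91165) ≈ -0.0023474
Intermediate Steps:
Pow(Add(Pow(-214, -1), Add(-131, -295)), -1) = Pow(Add(Rational(-1, 214), -426), -1) = Pow(Rational(-91165, 214), -1) = Rational(-214, 91165)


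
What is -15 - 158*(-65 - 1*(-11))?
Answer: 8517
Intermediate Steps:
-15 - 158*(-65 - 1*(-11)) = -15 - 158*(-65 + 11) = -15 - 158*(-54) = -15 + 8532 = 8517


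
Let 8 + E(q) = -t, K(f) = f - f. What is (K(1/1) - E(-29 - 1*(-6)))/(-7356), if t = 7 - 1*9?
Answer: -1/1226 ≈ -0.00081566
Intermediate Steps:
t = -2 (t = 7 - 9 = -2)
K(f) = 0
E(q) = -6 (E(q) = -8 - 1*(-2) = -8 + 2 = -6)
(K(1/1) - E(-29 - 1*(-6)))/(-7356) = (0 - 1*(-6))/(-7356) = (0 + 6)*(-1/7356) = 6*(-1/7356) = -1/1226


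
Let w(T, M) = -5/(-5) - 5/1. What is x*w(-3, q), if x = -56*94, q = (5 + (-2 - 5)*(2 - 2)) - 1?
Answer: 21056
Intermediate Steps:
q = 4 (q = (5 - 7*0) - 1 = (5 + 0) - 1 = 5 - 1 = 4)
x = -5264
w(T, M) = -4 (w(T, M) = -5*(-⅕) - 5*1 = 1 - 5 = -4)
x*w(-3, q) = -5264*(-4) = 21056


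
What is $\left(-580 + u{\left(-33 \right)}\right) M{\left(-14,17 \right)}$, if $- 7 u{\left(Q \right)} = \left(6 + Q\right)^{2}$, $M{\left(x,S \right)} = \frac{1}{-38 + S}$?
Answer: $\frac{4789}{147} \approx 32.578$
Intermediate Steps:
$u{\left(Q \right)} = - \frac{\left(6 + Q\right)^{2}}{7}$
$\left(-580 + u{\left(-33 \right)}\right) M{\left(-14,17 \right)} = \frac{-580 - \frac{\left(6 - 33\right)^{2}}{7}}{-38 + 17} = \frac{-580 - \frac{\left(-27\right)^{2}}{7}}{-21} = \left(-580 - \frac{729}{7}\right) \left(- \frac{1}{21}\right) = \left(- \frac{4789}{7}\right) \left(- \frac{1}{21}\right) = \frac{4789}{147}$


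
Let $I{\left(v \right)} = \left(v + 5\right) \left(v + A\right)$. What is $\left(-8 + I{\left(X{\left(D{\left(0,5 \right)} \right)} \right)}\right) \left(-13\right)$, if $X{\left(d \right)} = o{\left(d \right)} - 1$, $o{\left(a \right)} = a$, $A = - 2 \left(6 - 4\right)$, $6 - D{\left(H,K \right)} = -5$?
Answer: $-1066$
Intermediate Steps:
$D{\left(H,K \right)} = 11$ ($D{\left(H,K \right)} = 6 - -5 = 6 + 5 = 11$)
$A = -4$ ($A = \left(-2\right) 2 = -4$)
$X{\left(d \right)} = -1 + d$ ($X{\left(d \right)} = d - 1 = -1 + d$)
$I{\left(v \right)} = \left(-4 + v\right) \left(5 + v\right)$ ($I{\left(v \right)} = \left(v + 5\right) \left(v - 4\right) = \left(5 + v\right) \left(-4 + v\right) = \left(-4 + v\right) \left(5 + v\right)$)
$\left(-8 + I{\left(X{\left(D{\left(0,5 \right)} \right)} \right)}\right) \left(-13\right) = \left(-8 + \left(-20 + \left(-1 + 11\right) + \left(-1 + 11\right)^{2}\right)\right) \left(-13\right) = \left(-8 + \left(-20 + 10 + 10^{2}\right)\right) \left(-13\right) = \left(-8 + \left(-20 + 10 + 100\right)\right) \left(-13\right) = \left(-8 + 90\right) \left(-13\right) = 82 \left(-13\right) = -1066$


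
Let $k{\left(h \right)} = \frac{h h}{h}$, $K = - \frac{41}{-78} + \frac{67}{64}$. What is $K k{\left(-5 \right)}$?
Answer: $- \frac{19625}{2496} \approx -7.8626$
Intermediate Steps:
$K = \frac{3925}{2496}$ ($K = \left(-41\right) \left(- \frac{1}{78}\right) + 67 \cdot \frac{1}{64} = \frac{41}{78} + \frac{67}{64} = \frac{3925}{2496} \approx 1.5725$)
$k{\left(h \right)} = h$ ($k{\left(h \right)} = \frac{h^{2}}{h} = h$)
$K k{\left(-5 \right)} = \frac{3925}{2496} \left(-5\right) = - \frac{19625}{2496}$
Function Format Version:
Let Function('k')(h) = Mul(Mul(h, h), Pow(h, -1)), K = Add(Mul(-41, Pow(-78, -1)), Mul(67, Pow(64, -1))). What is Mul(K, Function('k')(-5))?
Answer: Rational(-19625, 2496) ≈ -7.8626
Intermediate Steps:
K = Rational(3925, 2496) (K = Add(Mul(-41, Rational(-1, 78)), Mul(67, Rational(1, 64))) = Add(Rational(41, 78), Rational(67, 64)) = Rational(3925, 2496) ≈ 1.5725)
Function('k')(h) = h (Function('k')(h) = Mul(Pow(h, 2), Pow(h, -1)) = h)
Mul(K, Function('k')(-5)) = Mul(Rational(3925, 2496), -5) = Rational(-19625, 2496)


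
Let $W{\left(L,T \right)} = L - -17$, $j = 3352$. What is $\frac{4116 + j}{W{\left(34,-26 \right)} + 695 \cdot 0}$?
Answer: $\frac{7468}{51} \approx 146.43$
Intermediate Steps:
$W{\left(L,T \right)} = 17 + L$ ($W{\left(L,T \right)} = L + 17 = 17 + L$)
$\frac{4116 + j}{W{\left(34,-26 \right)} + 695 \cdot 0} = \frac{4116 + 3352}{\left(17 + 34\right) + 695 \cdot 0} = \frac{7468}{51 + 0} = \frac{7468}{51}$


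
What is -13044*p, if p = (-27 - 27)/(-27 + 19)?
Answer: -88047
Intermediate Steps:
p = 27/4 (p = -54/(-8) = -54*(-⅛) = 27/4 ≈ 6.7500)
-13044*p = -13044*27/4 = -88047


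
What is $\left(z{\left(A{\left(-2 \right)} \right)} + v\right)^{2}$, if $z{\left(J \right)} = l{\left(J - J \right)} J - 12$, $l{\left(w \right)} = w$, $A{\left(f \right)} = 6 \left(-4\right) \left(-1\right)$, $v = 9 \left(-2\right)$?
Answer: $900$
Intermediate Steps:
$v = -18$
$A{\left(f \right)} = 24$ ($A{\left(f \right)} = \left(-24\right) \left(-1\right) = 24$)
$z{\left(J \right)} = -12$ ($z{\left(J \right)} = \left(J - J\right) J - 12 = 0 J - 12 = 0 - 12 = -12$)
$\left(z{\left(A{\left(-2 \right)} \right)} + v\right)^{2} = \left(-12 - 18\right)^{2} = \left(-30\right)^{2} = 900$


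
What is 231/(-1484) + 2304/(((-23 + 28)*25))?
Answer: 484323/26500 ≈ 18.276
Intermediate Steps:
231/(-1484) + 2304/(((-23 + 28)*25)) = 231*(-1/1484) + 2304/((5*25)) = -33/212 + 2304/125 = 484323/26500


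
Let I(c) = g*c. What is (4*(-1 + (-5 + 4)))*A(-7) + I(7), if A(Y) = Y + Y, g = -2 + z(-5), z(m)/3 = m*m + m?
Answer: 518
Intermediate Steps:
z(m) = 3*m + 3*m² (z(m) = 3*(m*m + m) = 3*(m² + m) = 3*(m + m²) = 3*m + 3*m²)
g = 58 (g = -2 + 3*(-5)*(1 - 5) = -2 + 3*(-5)*(-4) = -2 + 60 = 58)
A(Y) = 2*Y
I(c) = 58*c
(4*(-1 + (-5 + 4)))*A(-7) + I(7) = (4*(-1 + (-5 + 4)))*(2*(-7)) + 58*7 = (4*(-1 - 1))*(-14) + 406 = (4*(-2))*(-14) + 406 = -8*(-14) + 406 = 112 + 406 = 518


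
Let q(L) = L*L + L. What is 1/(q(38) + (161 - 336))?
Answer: 1/1307 ≈ 0.00076511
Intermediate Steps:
q(L) = L + L² (q(L) = L² + L = L + L²)
1/(q(38) + (161 - 336)) = 1/(38*(1 + 38) + (161 - 336)) = 1/(38*39 - 175) = 1/(1482 - 175) = 1/1307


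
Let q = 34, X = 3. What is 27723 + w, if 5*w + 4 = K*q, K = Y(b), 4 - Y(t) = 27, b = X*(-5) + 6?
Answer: 137829/5 ≈ 27566.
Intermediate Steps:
b = -9 (b = 3*(-5) + 6 = -15 + 6 = -9)
Y(t) = -23 (Y(t) = 4 - 1*27 = 4 - 27 = -23)
K = -23
w = -786/5 (w = -⅘ + (-23*34)/5 = -⅘ + (⅕)*(-782) = -⅘ - 782/5 = -786/5 ≈ -157.20)
27723 + w = 27723 - 786/5 = 137829/5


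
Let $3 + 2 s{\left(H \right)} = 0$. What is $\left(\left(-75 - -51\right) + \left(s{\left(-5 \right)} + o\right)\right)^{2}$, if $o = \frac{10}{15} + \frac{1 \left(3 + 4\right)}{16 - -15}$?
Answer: $\frac{20948929}{34596} \approx 605.53$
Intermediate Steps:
$s{\left(H \right)} = - \frac{3}{2}$ ($s{\left(H \right)} = - \frac{3}{2} + \frac{1}{2} \cdot 0 = - \frac{3}{2} + 0 = - \frac{3}{2}$)
$o = \frac{83}{93}$ ($o = 10 \cdot \frac{1}{15} + \frac{1 \cdot 7}{16 + 15} = \frac{2}{3} + \frac{7}{31} = \frac{83}{93} \approx 0.89247$)
$\left(\left(-75 - -51\right) + \left(s{\left(-5 \right)} + o\right)\right)^{2} = \left(\left(-75 - -51\right) + \left(- \frac{3}{2} + \frac{83}{93}\right)\right)^{2} = \left(\left(-75 + 51\right) - \frac{113}{186}\right)^{2} = \left(-24 - \frac{113}{186}\right)^{2} = \left(- \frac{4577}{186}\right)^{2} = \frac{20948929}{34596}$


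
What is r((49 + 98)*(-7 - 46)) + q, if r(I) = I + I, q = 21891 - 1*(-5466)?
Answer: 11775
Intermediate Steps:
q = 27357 (q = 21891 + 5466 = 27357)
r(I) = 2*I
r((49 + 98)*(-7 - 46)) + q = 2*((49 + 98)*(-7 - 46)) + 27357 = 2*(147*(-53)) + 27357 = 2*(-7791) + 27357 = -15582 + 27357 = 11775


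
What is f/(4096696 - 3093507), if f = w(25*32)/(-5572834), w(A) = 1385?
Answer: -1385/5590605767626 ≈ -2.4774e-10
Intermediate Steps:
f = -1385/5572834 (f = 1385/(-5572834) = 1385*(-1/5572834) = -1385/5572834 ≈ -0.00024853)
f/(4096696 - 3093507) = -1385/(5572834*(4096696 - 3093507)) = -1385/5572834/1003189 = -1385/5572834*1/1003189 = -1385/5590605767626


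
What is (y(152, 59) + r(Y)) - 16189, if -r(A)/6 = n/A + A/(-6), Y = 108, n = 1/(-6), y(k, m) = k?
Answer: -1720331/108 ≈ -15929.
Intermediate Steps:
n = -⅙ ≈ -0.16667
r(A) = A + 1/A (r(A) = -6*(-1/(6*A) + A/(-6)) = -6*(-1/(6*A) + A*(-⅙)) = -6*(-1/(6*A) - A/6) = -6*(-A/6 - 1/(6*A)) = A + 1/A)
(y(152, 59) + r(Y)) - 16189 = (152 + (108 + 1/108)) - 16189 = (152 + 11665/108) - 16189 = 28081/108 - 16189 = -1720331/108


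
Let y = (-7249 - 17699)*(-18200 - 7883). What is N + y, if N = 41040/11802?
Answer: 1279963658268/1967 ≈ 6.5072e+8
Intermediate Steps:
N = 6840/1967 (N = 41040*(1/11802) = 6840/1967 ≈ 3.4774)
y = 650718684 (y = -24948*(-26083) = 650718684)
N + y = 6840/1967 + 650718684 = 1279963658268/1967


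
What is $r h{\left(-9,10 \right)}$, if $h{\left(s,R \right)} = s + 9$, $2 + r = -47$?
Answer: $0$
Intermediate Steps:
$r = -49$ ($r = -2 - 47 = -49$)
$h{\left(s,R \right)} = 9 + s$
$r h{\left(-9,10 \right)} = - 49 \left(9 - 9\right) = \left(-49\right) 0 = 0$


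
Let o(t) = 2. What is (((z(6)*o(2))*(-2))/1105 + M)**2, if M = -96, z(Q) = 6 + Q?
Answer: 11263152384/1221025 ≈ 9224.3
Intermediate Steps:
(((z(6)*o(2))*(-2))/1105 + M)**2 = ((((6 + 6)*2)*(-2))/1105 - 96)**2 = (((12*2)*(-2))*(1/1105) - 96)**2 = ((24*(-2))*(1/1105) - 96)**2 = (-48*1/1105 - 96)**2 = (-48/1105 - 96)**2 = (-106128/1105)**2 = 11263152384/1221025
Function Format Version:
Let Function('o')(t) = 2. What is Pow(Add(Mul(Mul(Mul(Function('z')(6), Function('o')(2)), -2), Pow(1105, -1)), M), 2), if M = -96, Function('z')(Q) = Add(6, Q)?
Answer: Rational(11263152384, 1221025) ≈ 9224.3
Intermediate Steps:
Pow(Add(Mul(Mul(Mul(Function('z')(6), Function('o')(2)), -2), Pow(1105, -1)), M), 2) = Pow(Add(Mul(Mul(Mul(Add(6, 6), 2), -2), Pow(1105, -1)), -96), 2) = Pow(Add(Mul(Mul(Mul(12, 2), -2), Rational(1, 1105)), -96), 2) = Pow(Add(Mul(Mul(24, -2), Rational(1, 1105)), -96), 2) = Pow(Add(Mul(-48, Rational(1, 1105)), -96), 2) = Pow(Add(Rational(-48, 1105), -96), 2) = Pow(Rational(-106128, 1105), 2) = Rational(11263152384, 1221025)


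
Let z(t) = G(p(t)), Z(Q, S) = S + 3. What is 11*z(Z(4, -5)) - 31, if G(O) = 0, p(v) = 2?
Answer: -31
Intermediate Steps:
Z(Q, S) = 3 + S
z(t) = 0
11*z(Z(4, -5)) - 31 = 11*0 - 31 = 0 - 31 = -31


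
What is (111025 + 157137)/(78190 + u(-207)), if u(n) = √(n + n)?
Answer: 10483793390/3056838257 - 402243*I*√46/3056838257 ≈ 3.4296 - 0.00089247*I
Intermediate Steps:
u(n) = √2*√n (u(n) = √(2*n) = √2*√n)
(111025 + 157137)/(78190 + u(-207)) = (111025 + 157137)/(78190 + √2*√(-207)) = 268162/(78190 + √2*(3*I*√23)) = 268162/(78190 + 3*I*√46)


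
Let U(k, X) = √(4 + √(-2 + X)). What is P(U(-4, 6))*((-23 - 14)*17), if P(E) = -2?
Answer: 1258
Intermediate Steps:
P(U(-4, 6))*((-23 - 14)*17) = -2*(-23 - 14)*17 = -(-74)*17 = -2*(-629) = 1258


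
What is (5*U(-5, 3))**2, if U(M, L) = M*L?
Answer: 5625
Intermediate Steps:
U(M, L) = L*M
(5*U(-5, 3))**2 = (5*(3*(-5)))**2 = (5*(-15))**2 = (-75)**2 = 5625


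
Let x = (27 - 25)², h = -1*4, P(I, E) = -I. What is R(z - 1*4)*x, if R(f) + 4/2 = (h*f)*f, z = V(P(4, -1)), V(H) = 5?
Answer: -24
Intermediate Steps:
z = 5
h = -4
R(f) = -2 - 4*f² (R(f) = -2 + (-4*f)*f = -2 - 4*f²)
x = 4 (x = 2² = 4)
R(z - 1*4)*x = (-2 - 4*(5 - 1*4)²)*4 = (-2 - 4*(5 - 4)²)*4 = (-2 - 4*1²)*4 = (-2 - 4*1)*4 = (-2 - 4)*4 = -6*4 = -24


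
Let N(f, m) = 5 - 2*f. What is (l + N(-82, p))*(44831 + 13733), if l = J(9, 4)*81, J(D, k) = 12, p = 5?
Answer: 66821524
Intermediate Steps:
l = 972 (l = 12*81 = 972)
(l + N(-82, p))*(44831 + 13733) = (972 + (5 - 2*(-82)))*(44831 + 13733) = (972 + (5 + 164))*58564 = (972 + 169)*58564 = 1141*58564 = 66821524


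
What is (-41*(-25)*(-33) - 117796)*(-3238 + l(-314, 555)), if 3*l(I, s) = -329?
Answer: 1522729703/3 ≈ 5.0758e+8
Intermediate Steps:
l(I, s) = -329/3 (l(I, s) = (1/3)*(-329) = -329/3)
(-41*(-25)*(-33) - 117796)*(-3238 + l(-314, 555)) = (-41*(-25)*(-33) - 117796)*(-3238 - 329/3) = (1025*(-33) - 117796)*(-10043/3) = (-33825 - 117796)*(-10043/3) = -151621*(-10043/3) = 1522729703/3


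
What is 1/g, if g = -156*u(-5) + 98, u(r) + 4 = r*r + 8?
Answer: -1/4426 ≈ -0.00022594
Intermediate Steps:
u(r) = 4 + r**2 (u(r) = -4 + (r*r + 8) = -4 + (r**2 + 8) = -4 + (8 + r**2) = 4 + r**2)
g = -4426 (g = -156*(4 + (-5)**2) + 98 = -156*(4 + 25) + 98 = -156*29 + 98 = -4524 + 98 = -4426)
1/g = 1/(-4426) = -1/4426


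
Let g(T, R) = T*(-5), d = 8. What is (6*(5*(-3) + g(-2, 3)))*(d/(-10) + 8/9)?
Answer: -8/3 ≈ -2.6667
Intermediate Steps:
g(T, R) = -5*T
(6*(5*(-3) + g(-2, 3)))*(d/(-10) + 8/9) = (6*(5*(-3) - 5*(-2)))*(8/(-10) + 8/9) = (6*(-15 + 10))*(8*(-⅒) + 8*(⅑)) = (6*(-5))*(-⅘ + 8/9) = -30*4/45 = -8/3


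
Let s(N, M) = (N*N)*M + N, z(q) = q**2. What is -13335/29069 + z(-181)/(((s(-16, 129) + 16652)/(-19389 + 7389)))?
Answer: -571430816205/72178327 ≈ -7916.9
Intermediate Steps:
s(N, M) = N + M*N**2 (s(N, M) = N**2*M + N = M*N**2 + N = N + M*N**2)
-13335/29069 + z(-181)/(((s(-16, 129) + 16652)/(-19389 + 7389))) = -13335/29069 + (-181)**2/(((-16*(1 + 129*(-16)) + 16652)/(-19389 + 7389))) = -13335*1/29069 + 32761/(((-16*(1 - 2064) + 16652)/(-12000))) = -13335/29069 + 32761/(((-16*(-2063) + 16652)*(-1/12000))) = -13335/29069 + 32761/(((33008 + 16652)*(-1/12000))) = -13335/29069 + 32761/((49660*(-1/12000))) = -13335/29069 + 32761/(-2483/600) = -13335/29069 + 32761*(-600/2483) = -13335/29069 - 19656600/2483 = -571430816205/72178327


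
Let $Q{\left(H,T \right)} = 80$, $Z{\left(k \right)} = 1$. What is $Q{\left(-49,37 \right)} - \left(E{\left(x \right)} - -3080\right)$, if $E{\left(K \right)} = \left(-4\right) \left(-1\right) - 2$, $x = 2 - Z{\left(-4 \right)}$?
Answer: $-3002$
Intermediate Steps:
$x = 1$ ($x = 2 - 1 = 1$)
$E{\left(K \right)} = 2$ ($E{\left(K \right)} = 4 - 2 = 2$)
$Q{\left(-49,37 \right)} - \left(E{\left(x \right)} - -3080\right) = 80 - \left(2 - -3080\right) = 80 - \left(2 + 3080\right) = 80 - 3082 = -3002$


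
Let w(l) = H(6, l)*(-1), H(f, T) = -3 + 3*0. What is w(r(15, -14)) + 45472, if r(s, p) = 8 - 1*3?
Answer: 45475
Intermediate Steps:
r(s, p) = 5 (r(s, p) = 8 - 3 = 5)
H(f, T) = -3 (H(f, T) = -3 + 0 = -3)
w(l) = 3 (w(l) = -3*(-1) = 3)
w(r(15, -14)) + 45472 = 3 + 45472 = 45475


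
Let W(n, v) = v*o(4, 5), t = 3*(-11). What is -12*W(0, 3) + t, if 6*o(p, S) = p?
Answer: -57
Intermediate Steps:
t = -33
o(p, S) = p/6
W(n, v) = 2*v/3 (W(n, v) = v*((⅙)*4) = v*(⅔) = 2*v/3)
-12*W(0, 3) + t = -8*3 - 33 = -12*2 - 33 = -24 - 33 = -57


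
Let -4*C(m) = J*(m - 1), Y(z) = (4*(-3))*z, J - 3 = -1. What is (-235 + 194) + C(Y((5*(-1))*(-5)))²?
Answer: 90437/4 ≈ 22609.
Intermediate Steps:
J = 2 (J = 3 - 1 = 2)
Y(z) = -12*z
C(m) = ½ - m/2 (C(m) = -(m - 1)/2 = -(-1 + m)/2 = -(-2 + 2*m)/4 = ½ - m/2)
(-235 + 194) + C(Y((5*(-1))*(-5)))² = (-235 + 194) + (½ - (-6)*(5*(-1))*(-5))² = -41 + (½ - (-6)*(-5*(-5)))² = -41 + (½ - (-6)*25)² = -41 + (½ - ½*(-300))² = -41 + (½ + 150)² = -41 + (301/2)² = -41 + 90601/4 = 90437/4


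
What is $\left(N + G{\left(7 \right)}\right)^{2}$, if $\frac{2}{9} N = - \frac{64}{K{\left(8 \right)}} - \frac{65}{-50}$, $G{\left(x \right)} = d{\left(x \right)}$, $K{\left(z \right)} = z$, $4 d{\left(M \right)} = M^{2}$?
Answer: $\frac{32041}{100} \approx 320.41$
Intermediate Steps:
$d{\left(M \right)} = \frac{M^{2}}{4}$
$G{\left(x \right)} = \frac{x^{2}}{4}$
$N = - \frac{603}{20}$ ($N = \frac{9 \left(- \frac{64}{8} - \frac{65}{-50}\right)}{2} = \frac{9 \left(\left(-64\right) \frac{1}{8} - - \frac{13}{10}\right)}{2} = \frac{9 \left(-8 + \frac{13}{10}\right)}{2} = \frac{9}{2} \left(- \frac{67}{10}\right) = - \frac{603}{20} \approx -30.15$)
$\left(N + G{\left(7 \right)}\right)^{2} = \left(- \frac{603}{20} + \frac{7^{2}}{4}\right)^{2} = \left(- \frac{603}{20} + \frac{1}{4} \cdot 49\right)^{2} = \left(- \frac{603}{20} + \frac{49}{4}\right)^{2} = \left(- \frac{179}{10}\right)^{2} = \frac{32041}{100}$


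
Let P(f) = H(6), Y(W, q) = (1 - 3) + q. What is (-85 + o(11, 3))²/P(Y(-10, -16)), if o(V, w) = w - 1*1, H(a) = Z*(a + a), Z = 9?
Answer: 6889/108 ≈ 63.787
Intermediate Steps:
H(a) = 18*a (H(a) = 9*(a + a) = 9*(2*a) = 18*a)
Y(W, q) = -2 + q
P(f) = 108 (P(f) = 18*6 = 108)
o(V, w) = -1 + w (o(V, w) = w - 1 = -1 + w)
(-85 + o(11, 3))²/P(Y(-10, -16)) = (-85 + (-1 + 3))²/108 = (-85 + 2)²*(1/108) = (-83)²*(1/108) = 6889*(1/108) = 6889/108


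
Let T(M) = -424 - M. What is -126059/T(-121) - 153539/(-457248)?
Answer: 6409638661/15394016 ≈ 416.37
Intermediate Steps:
-126059/T(-121) - 153539/(-457248) = -126059/(-424 - 1*(-121)) - 153539/(-457248) = -126059/(-424 + 121) - 153539*(-1/457248) = -126059/(-303) + 153539/457248 = -126059*(-1/303) + 153539/457248 = 126059/303 + 153539/457248 = 6409638661/15394016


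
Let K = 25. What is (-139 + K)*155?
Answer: -17670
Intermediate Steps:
(-139 + K)*155 = (-139 + 25)*155 = -114*155 = -17670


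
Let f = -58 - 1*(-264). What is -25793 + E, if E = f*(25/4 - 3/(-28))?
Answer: -171384/7 ≈ -24483.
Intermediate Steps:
f = 206 (f = -58 + 264 = 206)
E = 9167/7 (E = 206*(25/4 - 3/(-28)) = 206*(25*(¼) - 3*(-1/28)) = 206*(25/4 + 3/28) = 206*(89/14) = 9167/7 ≈ 1309.6)
-25793 + E = -25793 + 9167/7 = -171384/7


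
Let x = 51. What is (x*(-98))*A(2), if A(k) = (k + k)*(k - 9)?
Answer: 139944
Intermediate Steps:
A(k) = 2*k*(-9 + k) (A(k) = (2*k)*(-9 + k) = 2*k*(-9 + k))
(x*(-98))*A(2) = (51*(-98))*(2*2*(-9 + 2)) = -9996*2*(-7) = -4998*(-28) = 139944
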